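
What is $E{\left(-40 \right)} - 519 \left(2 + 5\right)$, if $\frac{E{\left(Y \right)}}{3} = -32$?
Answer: $-3729$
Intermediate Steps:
$E{\left(Y \right)} = -96$ ($E{\left(Y \right)} = 3 \left(-32\right) = -96$)
$E{\left(-40 \right)} - 519 \left(2 + 5\right) = -96 - 519 \left(2 + 5\right) = -96 - 519 \cdot 7 = -96 - 3633 = -3729$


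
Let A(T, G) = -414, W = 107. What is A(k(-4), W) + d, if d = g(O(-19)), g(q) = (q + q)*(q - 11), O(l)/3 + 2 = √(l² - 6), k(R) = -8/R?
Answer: 6180 - 138*√355 ≈ 3579.9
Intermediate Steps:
O(l) = -6 + 3*√(-6 + l²) (O(l) = -6 + 3*√(l² - 6) = -6 + 3*√(-6 + l²))
g(q) = 2*q*(-11 + q) (g(q) = (2*q)*(-11 + q) = 2*q*(-11 + q))
d = 2*(-17 + 3*√355)*(-6 + 3*√355) (d = 2*(-6 + 3*√(-6 + (-19)²))*(-11 + (-6 + 3*√(-6 + (-19)²))) = 2*(-6 + 3*√(-6 + 361))*(-11 + (-6 + 3*√(-6 + 361))) = 2*(-6 + 3*√355)*(-11 + (-6 + 3*√355)) = 2*(-6 + 3*√355)*(-17 + 3*√355) = 2*(-17 + 3*√355)*(-6 + 3*√355) ≈ 3993.9)
A(k(-4), W) + d = -414 + (6594 - 138*√355) = 6180 - 138*√355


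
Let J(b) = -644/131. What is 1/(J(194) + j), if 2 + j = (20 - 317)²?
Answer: 131/11554473 ≈ 1.1338e-5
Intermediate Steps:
J(b) = -644/131 (J(b) = -644*1/131 = -644/131)
j = 88207 (j = -2 + (20 - 317)² = -2 + (-297)² = -2 + 88209 = 88207)
1/(J(194) + j) = 1/(-644/131 + 88207) = 1/(11554473/131) = 131/11554473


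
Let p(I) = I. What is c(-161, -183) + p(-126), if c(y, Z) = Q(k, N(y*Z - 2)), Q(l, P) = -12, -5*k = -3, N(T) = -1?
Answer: -138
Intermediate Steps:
k = ⅗ (k = -⅕*(-3) = ⅗ ≈ 0.60000)
c(y, Z) = -12
c(-161, -183) + p(-126) = -12 - 126 = -138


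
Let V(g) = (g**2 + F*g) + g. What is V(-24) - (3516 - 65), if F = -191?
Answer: 1685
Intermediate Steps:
V(g) = g**2 - 190*g (V(g) = (g**2 - 191*g) + g = g**2 - 190*g)
V(-24) - (3516 - 65) = -24*(-190 - 24) - (3516 - 65) = -24*(-214) - 1*3451 = 5136 - 3451 = 1685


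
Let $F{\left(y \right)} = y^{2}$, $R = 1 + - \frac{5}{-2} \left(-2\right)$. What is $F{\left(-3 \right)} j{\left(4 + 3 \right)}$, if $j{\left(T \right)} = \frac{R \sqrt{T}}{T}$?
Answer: $- \frac{36 \sqrt{7}}{7} \approx -13.607$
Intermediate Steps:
$R = -4$ ($R = 1 + \left(-5\right) \left(- \frac{1}{2}\right) \left(-2\right) = 1 + \frac{5}{2} \left(-2\right) = 1 - 5 = -4$)
$j{\left(T \right)} = - \frac{4}{\sqrt{T}}$ ($j{\left(T \right)} = \frac{\left(-4\right) \sqrt{T}}{T} = - \frac{4}{\sqrt{T}}$)
$F{\left(-3 \right)} j{\left(4 + 3 \right)} = \left(-3\right)^{2} \left(- \frac{4}{\sqrt{4 + 3}}\right) = 9 \left(- \frac{4}{\sqrt{7}}\right) = 9 \left(- 4 \frac{\sqrt{7}}{7}\right) = 9 \left(- \frac{4 \sqrt{7}}{7}\right) = - \frac{36 \sqrt{7}}{7}$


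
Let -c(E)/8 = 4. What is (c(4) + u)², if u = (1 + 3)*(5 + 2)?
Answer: 16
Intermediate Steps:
c(E) = -32 (c(E) = -8*4 = -32)
u = 28 (u = 4*7 = 28)
(c(4) + u)² = (-32 + 28)² = (-4)² = 16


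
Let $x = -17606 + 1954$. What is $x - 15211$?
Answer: $-30863$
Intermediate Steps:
$x = -15652$
$x - 15211 = -15652 - 15211 = -30863$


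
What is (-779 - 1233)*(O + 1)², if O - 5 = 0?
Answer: -72432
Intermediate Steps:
O = 5 (O = 5 + 0 = 5)
(-779 - 1233)*(O + 1)² = (-779 - 1233)*(5 + 1)² = -2012*6² = -2012*36 = -72432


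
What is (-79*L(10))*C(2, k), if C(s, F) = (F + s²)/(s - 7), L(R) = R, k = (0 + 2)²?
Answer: 1264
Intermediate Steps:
k = 4 (k = 2² = 4)
C(s, F) = (F + s²)/(-7 + s)
(-79*L(10))*C(2, k) = (-79*10)*((4 + 2²)/(-7 + 2)) = -790*(4 + 4)/(-5) = -(-158)*8 = -790*(-8/5) = 1264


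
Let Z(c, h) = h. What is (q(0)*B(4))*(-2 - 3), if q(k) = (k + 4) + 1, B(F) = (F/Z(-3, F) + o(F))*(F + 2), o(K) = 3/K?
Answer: -525/2 ≈ -262.50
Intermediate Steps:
B(F) = (1 + 3/F)*(2 + F) (B(F) = (F/F + 3/F)*(F + 2) = (1 + 3/F)*(2 + F))
q(k) = 5 + k (q(k) = (4 + k) + 1 = 5 + k)
(q(0)*B(4))*(-2 - 3) = ((5 + 0)*(5 + 4 + 6/4))*(-2 - 3) = (5*(5 + 4 + 6*(1/4)))*(-5) = (5*(5 + 4 + 3/2))*(-5) = (5*(21/2))*(-5) = (105/2)*(-5) = -525/2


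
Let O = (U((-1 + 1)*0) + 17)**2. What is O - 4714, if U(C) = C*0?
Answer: -4425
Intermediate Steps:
U(C) = 0
O = 289 (O = (0 + 17)**2 = 17**2 = 289)
O - 4714 = 289 - 4714 = -4425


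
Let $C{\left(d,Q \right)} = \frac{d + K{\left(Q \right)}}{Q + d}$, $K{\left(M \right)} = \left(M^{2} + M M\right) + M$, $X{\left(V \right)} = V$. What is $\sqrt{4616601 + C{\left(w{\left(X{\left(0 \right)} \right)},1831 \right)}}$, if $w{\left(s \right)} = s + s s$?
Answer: $22 \sqrt{9546} \approx 2149.5$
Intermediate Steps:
$w{\left(s \right)} = s + s^{2}$
$K{\left(M \right)} = M + 2 M^{2}$ ($K{\left(M \right)} = \left(M^{2} + M^{2}\right) + M = 2 M^{2} + M = M + 2 M^{2}$)
$C{\left(d,Q \right)} = \frac{d + Q \left(1 + 2 Q\right)}{Q + d}$
$\sqrt{4616601 + C{\left(w{\left(X{\left(0 \right)} \right)},1831 \right)}} = \sqrt{4616601 + \frac{0 \left(1 + 0\right) + 1831 \left(1 + 2 \cdot 1831\right)}{1831 + 0 \left(1 + 0\right)}} = \sqrt{4616601 + \frac{0 \cdot 1 + 1831 \left(1 + 3662\right)}{1831 + 0 \cdot 1}} = \sqrt{4616601 + \frac{0 + 1831 \cdot 3663}{1831 + 0}} = \sqrt{4616601 + \frac{0 + 6706953}{1831}} = \sqrt{4616601 + \frac{1}{1831} \cdot 6706953} = \sqrt{4616601 + 3663} = \sqrt{4620264} = 22 \sqrt{9546}$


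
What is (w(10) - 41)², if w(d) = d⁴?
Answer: 99181681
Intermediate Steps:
(w(10) - 41)² = (10⁴ - 41)² = (10000 - 41)² = 9959² = 99181681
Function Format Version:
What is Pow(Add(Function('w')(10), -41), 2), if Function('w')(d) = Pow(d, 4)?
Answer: 99181681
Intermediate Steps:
Pow(Add(Function('w')(10), -41), 2) = Pow(Add(Pow(10, 4), -41), 2) = Pow(Add(10000, -41), 2) = Pow(9959, 2) = 99181681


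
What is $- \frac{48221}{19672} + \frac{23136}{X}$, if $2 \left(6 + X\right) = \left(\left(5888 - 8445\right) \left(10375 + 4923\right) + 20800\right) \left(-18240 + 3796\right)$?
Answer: $- \frac{2269221155902469}{925740239131032} \approx -2.4513$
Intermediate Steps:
$X = 282352655286$ ($X = -6 + \frac{\left(\left(5888 - 8445\right) \left(10375 + 4923\right) + 20800\right) \left(-18240 + 3796\right)}{2} = -6 + \frac{\left(\left(-2557\right) 15298 + 20800\right) \left(-14444\right)}{2} = -6 + \frac{\left(-39116986 + 20800\right) \left(-14444\right)}{2} = -6 + \frac{\left(-39096186\right) \left(-14444\right)}{2} = -6 + \frac{1}{2} \cdot 564705310584 = -6 + 282352655292 = 282352655286$)
$- \frac{48221}{19672} + \frac{23136}{X} = - \frac{48221}{19672} + \frac{23136}{282352655286} = \left(-48221\right) \frac{1}{19672} + 23136 \cdot \frac{1}{282352655286} = - \frac{48221}{19672} + \frac{3856}{47058775881} = - \frac{2269221155902469}{925740239131032}$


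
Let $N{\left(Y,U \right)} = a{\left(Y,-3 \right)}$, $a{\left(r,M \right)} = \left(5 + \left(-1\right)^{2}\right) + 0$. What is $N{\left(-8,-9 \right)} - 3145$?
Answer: $-3139$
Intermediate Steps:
$a{\left(r,M \right)} = 6$ ($a{\left(r,M \right)} = \left(5 + 1\right) + 0 = 6 + 0 = 6$)
$N{\left(Y,U \right)} = 6$
$N{\left(-8,-9 \right)} - 3145 = 6 - 3145 = -3139$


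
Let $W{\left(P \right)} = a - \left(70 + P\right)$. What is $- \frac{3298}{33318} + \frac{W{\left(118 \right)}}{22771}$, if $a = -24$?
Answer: $- \frac{41081087}{379342089} \approx -0.1083$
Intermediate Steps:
$W{\left(P \right)} = -94 - P$ ($W{\left(P \right)} = -24 - \left(70 + P\right) = -94 - P$)
$- \frac{3298}{33318} + \frac{W{\left(118 \right)}}{22771} = - \frac{3298}{33318} + \frac{-94 - 118}{22771} = \left(-3298\right) \frac{1}{33318} + \left(-94 - 118\right) \frac{1}{22771} = - \frac{1649}{16659} - \frac{212}{22771} = - \frac{41081087}{379342089}$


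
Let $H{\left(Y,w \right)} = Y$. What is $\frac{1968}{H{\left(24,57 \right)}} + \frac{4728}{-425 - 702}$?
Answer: $\frac{87686}{1127} \approx 77.805$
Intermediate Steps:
$\frac{1968}{H{\left(24,57 \right)}} + \frac{4728}{-425 - 702} = \frac{1968}{24} + \frac{4728}{-425 - 702} = 1968 \cdot \frac{1}{24} + \frac{4728}{-1127} = 82 + 4728 \left(- \frac{1}{1127}\right) = 82 - \frac{4728}{1127} = \frac{87686}{1127}$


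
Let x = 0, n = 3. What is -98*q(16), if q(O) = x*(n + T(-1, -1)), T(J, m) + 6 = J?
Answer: 0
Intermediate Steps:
T(J, m) = -6 + J
q(O) = 0 (q(O) = 0*(3 + (-6 - 1)) = 0*(3 - 7) = 0*(-4) = 0)
-98*q(16) = -98*0 = 0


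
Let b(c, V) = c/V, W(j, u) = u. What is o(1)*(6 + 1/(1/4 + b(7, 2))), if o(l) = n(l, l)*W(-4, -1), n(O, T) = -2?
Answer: 188/15 ≈ 12.533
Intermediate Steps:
o(l) = 2 (o(l) = -2*(-1) = 2)
o(1)*(6 + 1/(1/4 + b(7, 2))) = 2*(6 + 1/(1/4 + 7/2)) = 2*(6 + 1/(15/4)) = 2*(6 + 4/15) = 2*(94/15) = 188/15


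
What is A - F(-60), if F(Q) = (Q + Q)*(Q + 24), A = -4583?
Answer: -8903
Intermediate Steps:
F(Q) = 2*Q*(24 + Q) (F(Q) = (2*Q)*(24 + Q) = 2*Q*(24 + Q))
A - F(-60) = -4583 - 2*(-60)*(24 - 60) = -4583 - 2*(-60)*(-36) = -4583 - 1*4320 = -4583 - 4320 = -8903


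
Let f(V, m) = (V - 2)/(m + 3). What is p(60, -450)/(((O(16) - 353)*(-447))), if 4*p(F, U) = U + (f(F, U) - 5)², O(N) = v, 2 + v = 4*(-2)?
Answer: -84656201/129684832596 ≈ -0.00065278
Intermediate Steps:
v = -10 (v = -2 + 4*(-2) = -2 - 8 = -10)
f(V, m) = (-2 + V)/(3 + m)
O(N) = -10
p(F, U) = U/4 + (-5 + (-2 + F)/(3 + U))²/4 (p(F, U) = (U + ((-2 + F)/(3 + U) - 5)²)/4 = (U + (-5 + (-2 + F)/(3 + U))²)/4 = U/4 + (-5 + (-2 + F)/(3 + U))²/4)
p(60, -450)/(((O(16) - 353)*(-447))) = ((¼)*(-450) + (-17 + 60 - 5*(-450))²/(4*(3 - 450)²))/(((-10 - 353)*(-447))) = (-225/2 + (¼)*(-17 + 60 + 2250)²/(-447)²)/((-363*(-447))) = (-225/2 + (¼)*(1/199809)*2293²)/162261 = (-225/2 + (¼)*(1/199809)*5257849)*(1/162261) = (-225/2 + 5257849/799236)*(1/162261) = -84656201/799236*1/162261 = -84656201/129684832596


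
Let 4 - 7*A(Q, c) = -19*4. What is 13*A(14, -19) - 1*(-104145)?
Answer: 730055/7 ≈ 1.0429e+5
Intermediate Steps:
A(Q, c) = 80/7 (A(Q, c) = 4/7 - (-19)*4/7 = 4/7 - 1/7*(-76) = 4/7 + 76/7 = 80/7)
13*A(14, -19) - 1*(-104145) = 13*(80/7) - 1*(-104145) = 1040/7 + 104145 = 730055/7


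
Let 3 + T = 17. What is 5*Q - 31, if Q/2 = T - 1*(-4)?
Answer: 149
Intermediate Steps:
T = 14 (T = -3 + 17 = 14)
Q = 36 (Q = 2*(14 - 1*(-4)) = 2*(14 + 4) = 2*18 = 36)
5*Q - 31 = 5*36 - 31 = 180 - 31 = 149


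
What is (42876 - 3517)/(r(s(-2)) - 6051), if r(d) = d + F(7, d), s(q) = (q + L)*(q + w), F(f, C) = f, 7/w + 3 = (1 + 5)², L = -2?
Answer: -1298847/199216 ≈ -6.5198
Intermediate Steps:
w = 7/33 (w = 7/(-3 + (1 + 5)²) = 7/(-3 + 6²) = 7/(-3 + 36) = 7/33 ≈ 0.21212)
s(q) = (-2 + q)*(7/33 + q) (s(q) = (q - 2)*(q + 7/33) = (-2 + q)*(7/33 + q))
r(d) = 7 + d (r(d) = d + 7 = 7 + d)
(42876 - 3517)/(r(s(-2)) - 6051) = (42876 - 3517)/((7 + (-14/33 + (-2)² - 59/33*(-2))) - 6051) = 39359/((7 + (-14/33 + 4 + 118/33)) - 6051) = 39359/((7 + 236/33) - 6051) = 39359/(467/33 - 6051) = 39359/(-199216/33) = 39359*(-33/199216) = -1298847/199216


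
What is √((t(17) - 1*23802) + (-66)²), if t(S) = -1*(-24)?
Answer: 3*I*√2158 ≈ 139.36*I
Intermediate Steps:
t(S) = 24
√((t(17) - 1*23802) + (-66)²) = √((24 - 1*23802) + (-66)²) = √((24 - 23802) + 4356) = √(-23778 + 4356) = √(-19422) = 3*I*√2158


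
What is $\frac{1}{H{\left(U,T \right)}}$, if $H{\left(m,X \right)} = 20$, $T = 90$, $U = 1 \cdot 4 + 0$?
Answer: $\frac{1}{20} \approx 0.05$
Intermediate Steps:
$U = 4$ ($U = 4 + 0 = 4$)
$\frac{1}{H{\left(U,T \right)}} = \frac{1}{20}$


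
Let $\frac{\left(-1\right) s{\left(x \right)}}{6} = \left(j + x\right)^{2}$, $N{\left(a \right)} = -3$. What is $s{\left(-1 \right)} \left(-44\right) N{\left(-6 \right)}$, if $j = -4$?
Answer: $-19800$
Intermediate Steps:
$s{\left(x \right)} = - 6 \left(-4 + x\right)^{2}$
$s{\left(-1 \right)} \left(-44\right) N{\left(-6 \right)} = - 6 \left(-4 - 1\right)^{2} \left(-44\right) \left(-3\right) = - 6 \left(-5\right)^{2} \left(-44\right) \left(-3\right) = \left(-6\right) 25 \left(-44\right) \left(-3\right) = \left(-150\right) \left(-44\right) \left(-3\right) = 6600 \left(-3\right) = -19800$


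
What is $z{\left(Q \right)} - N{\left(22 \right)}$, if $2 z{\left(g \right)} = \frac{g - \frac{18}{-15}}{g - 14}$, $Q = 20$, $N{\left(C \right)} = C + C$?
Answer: $- \frac{1267}{30} \approx -42.233$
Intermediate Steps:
$N{\left(C \right)} = 2 C$
$z{\left(g \right)} = \frac{\frac{6}{5} + g}{2 \left(-14 + g\right)}$ ($z{\left(g \right)} = \frac{\left(g - \frac{18}{-15}\right) \frac{1}{g - 14}}{2} = \frac{\left(g - - \frac{6}{5}\right) \frac{1}{-14 + g}}{2} = \frac{\left(g + \frac{6}{5}\right) \frac{1}{-14 + g}}{2} = \frac{\left(\frac{6}{5} + g\right) \frac{1}{-14 + g}}{2} = \frac{\frac{1}{-14 + g} \left(\frac{6}{5} + g\right)}{2} = \frac{\frac{6}{5} + g}{2 \left(-14 + g\right)}$)
$z{\left(Q \right)} - N{\left(22 \right)} = \frac{6 + 5 \cdot 20}{10 \left(-14 + 20\right)} - 2 \cdot 22 = \frac{6 + 100}{10 \cdot 6} - 44 = \frac{1}{10} \cdot \frac{1}{6} \cdot 106 - 44 = \frac{53}{30} - 44 = - \frac{1267}{30}$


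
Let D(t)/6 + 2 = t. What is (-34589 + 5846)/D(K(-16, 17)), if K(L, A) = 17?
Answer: -9581/30 ≈ -319.37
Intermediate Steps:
D(t) = -12 + 6*t
(-34589 + 5846)/D(K(-16, 17)) = (-34589 + 5846)/(-12 + 6*17) = -28743/(-12 + 102) = -28743/90 = -28743*1/90 = -9581/30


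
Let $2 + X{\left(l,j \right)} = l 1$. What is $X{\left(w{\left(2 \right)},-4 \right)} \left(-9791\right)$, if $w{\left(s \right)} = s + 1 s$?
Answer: $-19582$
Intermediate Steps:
$w{\left(s \right)} = 2 s$ ($w{\left(s \right)} = s + s = 2 s$)
$X{\left(l,j \right)} = -2 + l$ ($X{\left(l,j \right)} = -2 + l 1 = -2 + l$)
$X{\left(w{\left(2 \right)},-4 \right)} \left(-9791\right) = \left(-2 + 2 \cdot 2\right) \left(-9791\right) = \left(-2 + 4\right) \left(-9791\right) = 2 \left(-9791\right) = -19582$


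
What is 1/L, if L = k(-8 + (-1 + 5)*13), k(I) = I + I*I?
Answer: 1/1980 ≈ 0.00050505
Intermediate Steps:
k(I) = I + I²
L = 1980 (L = (-8 + (-1 + 5)*13)*(1 + (-8 + (-1 + 5)*13)) = (-8 + 4*13)*(1 + (-8 + 4*13)) = (-8 + 52)*(1 + (-8 + 52)) = 44*(1 + 44) = 44*45 = 1980)
1/L = 1/1980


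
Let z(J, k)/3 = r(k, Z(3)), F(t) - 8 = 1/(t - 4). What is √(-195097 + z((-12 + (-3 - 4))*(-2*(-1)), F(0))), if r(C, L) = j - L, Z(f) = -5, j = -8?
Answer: I*√195106 ≈ 441.71*I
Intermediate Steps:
F(t) = 8 + 1/(-4 + t) (F(t) = 8 + 1/(t - 4) = 8 + 1/(-4 + t))
r(C, L) = -8 - L
z(J, k) = -9 (z(J, k) = 3*(-8 - 1*(-5)) = 3*(-8 + 5) = 3*(-3) = -9)
√(-195097 + z((-12 + (-3 - 4))*(-2*(-1)), F(0))) = √(-195097 - 9) = √(-195106) = I*√195106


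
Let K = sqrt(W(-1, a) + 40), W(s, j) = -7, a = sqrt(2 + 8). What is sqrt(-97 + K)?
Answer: sqrt(-97 + sqrt(33)) ≈ 9.5528*I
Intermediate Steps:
a = sqrt(10) ≈ 3.1623
K = sqrt(33) (K = sqrt(-7 + 40) = sqrt(33) ≈ 5.7446)
sqrt(-97 + K) = sqrt(-97 + sqrt(33))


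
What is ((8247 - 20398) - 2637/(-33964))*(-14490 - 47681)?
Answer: 25657594135517/33964 ≈ 7.5543e+8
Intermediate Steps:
((8247 - 20398) - 2637/(-33964))*(-14490 - 47681) = (-12151 - 2637*(-1/33964))*(-62171) = (-12151 + 2637/33964)*(-62171) = -412693927/33964*(-62171) = 25657594135517/33964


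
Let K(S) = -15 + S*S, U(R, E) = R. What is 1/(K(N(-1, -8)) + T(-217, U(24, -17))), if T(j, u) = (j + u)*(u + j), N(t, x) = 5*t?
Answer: 1/37259 ≈ 2.6839e-5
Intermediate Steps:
T(j, u) = (j + u)² (T(j, u) = (j + u)*(j + u) = (j + u)²)
K(S) = -15 + S²
1/(K(N(-1, -8)) + T(-217, U(24, -17))) = 1/((-15 + (5*(-1))²) + (-217 + 24)²) = 1/((-15 + (-5)²) + (-193)²) = 1/((-15 + 25) + 37249) = 1/(10 + 37249) = 1/37259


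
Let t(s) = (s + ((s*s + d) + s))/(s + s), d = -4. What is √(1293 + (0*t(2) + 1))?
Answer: √1294 ≈ 35.972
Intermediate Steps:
t(s) = (-4 + s² + 2*s)/(2*s) (t(s) = (s + ((s*s - 4) + s))/(s + s) = (s + ((s² - 4) + s))/((2*s)) = (s + ((-4 + s²) + s))*(1/(2*s)) = (s + (-4 + s + s²))*(1/(2*s)) = (-4 + s² + 2*s)*(1/(2*s)) = (-4 + s² + 2*s)/(2*s))
√(1293 + (0*t(2) + 1)) = √(1293 + (0*(1 + (½)*2 - 2/2) + 1)) = √(1293 + (0*(1 + 1 - 2*½) + 1)) = √(1293 + (0*(1 + 1 - 1) + 1)) = √(1293 + (0*1 + 1)) = √(1293 + (0 + 1)) = √(1293 + 1) = √1294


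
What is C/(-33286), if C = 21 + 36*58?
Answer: -2109/33286 ≈ -0.063360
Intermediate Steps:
C = 2109 (C = 21 + 2088 = 2109)
C/(-33286) = 2109/(-33286) = 2109*(-1/33286) = -2109/33286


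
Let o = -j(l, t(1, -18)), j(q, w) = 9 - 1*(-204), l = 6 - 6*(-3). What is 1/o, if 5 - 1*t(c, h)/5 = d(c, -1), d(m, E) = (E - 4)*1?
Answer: -1/213 ≈ -0.0046948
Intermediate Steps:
d(m, E) = -4 + E (d(m, E) = (-4 + E)*1 = -4 + E)
t(c, h) = 50 (t(c, h) = 25 - 5*(-4 - 1) = 25 - 5*(-5) = 25 + 25 = 50)
l = 24 (l = 6 + 18 = 24)
j(q, w) = 213 (j(q, w) = 9 + 204 = 213)
o = -213 (o = -1*213 = -213)
1/o = 1/(-213) = -1/213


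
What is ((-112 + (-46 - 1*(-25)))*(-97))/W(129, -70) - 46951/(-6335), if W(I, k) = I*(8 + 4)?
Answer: 154407983/9806580 ≈ 15.745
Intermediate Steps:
W(I, k) = 12*I (W(I, k) = I*12 = 12*I)
((-112 + (-46 - 1*(-25)))*(-97))/W(129, -70) - 46951/(-6335) = ((-112 + (-46 - 1*(-25)))*(-97))/((12*129)) - 46951/(-6335) = ((-112 + (-46 + 25))*(-97))/1548 - 46951*(-1/6335) = ((-112 - 21)*(-97))*(1/1548) + 46951/6335 = -133*(-97)*(1/1548) + 46951/6335 = 12901*(1/1548) + 46951/6335 = 12901/1548 + 46951/6335 = 154407983/9806580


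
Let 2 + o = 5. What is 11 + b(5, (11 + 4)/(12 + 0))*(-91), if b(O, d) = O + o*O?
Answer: -1809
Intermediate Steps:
o = 3 (o = -2 + 5 = 3)
b(O, d) = 4*O (b(O, d) = O + 3*O = 4*O)
11 + b(5, (11 + 4)/(12 + 0))*(-91) = 11 + (4*5)*(-91) = 11 + 20*(-91) = 11 - 1820 = -1809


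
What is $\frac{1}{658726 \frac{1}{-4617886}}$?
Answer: $- \frac{2308943}{329363} \approx -7.0103$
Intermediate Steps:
$\frac{1}{658726 \frac{1}{-4617886}} = \frac{1}{658726 \left(- \frac{1}{4617886}\right)} = \frac{1}{- \frac{329363}{2308943}} = - \frac{2308943}{329363}$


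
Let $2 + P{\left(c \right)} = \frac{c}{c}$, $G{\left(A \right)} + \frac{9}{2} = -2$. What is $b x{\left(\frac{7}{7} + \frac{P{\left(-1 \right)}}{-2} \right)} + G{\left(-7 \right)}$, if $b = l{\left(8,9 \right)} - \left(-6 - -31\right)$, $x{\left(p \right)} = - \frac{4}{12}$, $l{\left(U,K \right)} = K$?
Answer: $- \frac{7}{6} \approx -1.1667$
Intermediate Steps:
$G{\left(A \right)} = - \frac{13}{2}$ ($G{\left(A \right)} = - \frac{9}{2} - 2 = - \frac{13}{2}$)
$P{\left(c \right)} = -1$ ($P{\left(c \right)} = -2 + \frac{c}{c} = -2 + 1 = -1$)
$x{\left(p \right)} = - \frac{1}{3}$ ($x{\left(p \right)} = \left(-4\right) \frac{1}{12} = - \frac{1}{3}$)
$b = -16$ ($b = 9 - \left(-6 - -31\right) = 9 - \left(-6 + 31\right) = 9 - 25 = -16$)
$b x{\left(\frac{7}{7} + \frac{P{\left(-1 \right)}}{-2} \right)} + G{\left(-7 \right)} = \left(-16\right) \left(- \frac{1}{3}\right) - \frac{13}{2} = \frac{16}{3} - \frac{13}{2} = - \frac{7}{6}$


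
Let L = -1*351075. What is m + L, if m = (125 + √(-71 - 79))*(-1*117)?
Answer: -365700 - 585*I*√6 ≈ -3.657e+5 - 1433.0*I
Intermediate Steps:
m = -14625 - 585*I*√6 (m = (125 + √(-150))*(-117) = (125 + 5*I*√6)*(-117) = -14625 - 585*I*√6 ≈ -14625.0 - 1433.0*I)
L = -351075
m + L = (-14625 - 585*I*√6) - 351075 = -365700 - 585*I*√6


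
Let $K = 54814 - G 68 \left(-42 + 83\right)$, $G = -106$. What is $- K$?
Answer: $-350342$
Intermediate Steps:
$K = 350342$ ($K = 54814 - \left(-106\right) 68 \left(-42 + 83\right) = 54814 - \left(-7208\right) 41 = 54814 - -295528 = 54814 + 295528 = 350342$)
$- K = \left(-1\right) 350342 = -350342$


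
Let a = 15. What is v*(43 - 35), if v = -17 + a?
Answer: -16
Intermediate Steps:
v = -2 (v = -17 + 15 = -2)
v*(43 - 35) = -2*(43 - 35) = -2*8 = -16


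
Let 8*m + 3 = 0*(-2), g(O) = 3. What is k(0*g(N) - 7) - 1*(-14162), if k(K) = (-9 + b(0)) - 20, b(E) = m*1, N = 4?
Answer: 113061/8 ≈ 14133.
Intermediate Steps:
m = -3/8 (m = -3/8 + (0*(-2))/8 = -3/8 + (1/8)*0 = -3/8 + 0 = -3/8 ≈ -0.37500)
b(E) = -3/8 (b(E) = -3/8*1 = -3/8)
k(K) = -235/8 (k(K) = (-9 - 3/8) - 20 = -75/8 - 20 = -235/8)
k(0*g(N) - 7) - 1*(-14162) = -235/8 - 1*(-14162) = -235/8 + 14162 = 113061/8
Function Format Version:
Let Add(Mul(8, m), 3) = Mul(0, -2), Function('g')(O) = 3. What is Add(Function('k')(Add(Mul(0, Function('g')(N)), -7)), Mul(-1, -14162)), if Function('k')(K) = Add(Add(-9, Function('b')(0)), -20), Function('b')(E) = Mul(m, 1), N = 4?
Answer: Rational(113061, 8) ≈ 14133.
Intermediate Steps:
m = Rational(-3, 8) (m = Add(Rational(-3, 8), Mul(Rational(1, 8), Mul(0, -2))) = Add(Rational(-3, 8), Mul(Rational(1, 8), 0)) = Add(Rational(-3, 8), 0) = Rational(-3, 8) ≈ -0.37500)
Function('b')(E) = Rational(-3, 8) (Function('b')(E) = Mul(Rational(-3, 8), 1) = Rational(-3, 8))
Function('k')(K) = Rational(-235, 8) (Function('k')(K) = Add(Add(-9, Rational(-3, 8)), -20) = Add(Rational(-75, 8), -20) = Rational(-235, 8))
Add(Function('k')(Add(Mul(0, Function('g')(N)), -7)), Mul(-1, -14162)) = Add(Rational(-235, 8), Mul(-1, -14162)) = Add(Rational(-235, 8), 14162) = Rational(113061, 8)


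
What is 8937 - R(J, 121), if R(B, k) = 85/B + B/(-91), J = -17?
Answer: 813705/91 ≈ 8941.8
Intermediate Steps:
R(B, k) = 85/B - B/91 (R(B, k) = 85/B + B*(-1/91) = 85/B - B/91)
8937 - R(J, 121) = 8937 - (85/(-17) - 1/91*(-17)) = 8937 - (85*(-1/17) + 17/91) = 8937 - (-5 + 17/91) = 8937 - 1*(-438/91) = 8937 + 438/91 = 813705/91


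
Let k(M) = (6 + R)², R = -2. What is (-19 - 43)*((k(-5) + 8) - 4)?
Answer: -1240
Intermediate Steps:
k(M) = 16 (k(M) = (6 - 2)² = 4² = 16)
(-19 - 43)*((k(-5) + 8) - 4) = (-19 - 43)*((16 + 8) - 4) = -62*(24 - 4) = -62*20 = -1240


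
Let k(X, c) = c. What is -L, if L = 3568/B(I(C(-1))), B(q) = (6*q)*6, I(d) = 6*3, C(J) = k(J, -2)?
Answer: -446/81 ≈ -5.5062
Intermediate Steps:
C(J) = -2
I(d) = 18
B(q) = 36*q
L = 446/81 (L = 3568/((36*18)) = 3568/648 = 3568*(1/648) = 446/81 ≈ 5.5062)
-L = -1*446/81 = -446/81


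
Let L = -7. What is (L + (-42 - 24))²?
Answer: 5329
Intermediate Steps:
(L + (-42 - 24))² = (-7 + (-42 - 24))² = (-7 - 66)² = (-73)² = 5329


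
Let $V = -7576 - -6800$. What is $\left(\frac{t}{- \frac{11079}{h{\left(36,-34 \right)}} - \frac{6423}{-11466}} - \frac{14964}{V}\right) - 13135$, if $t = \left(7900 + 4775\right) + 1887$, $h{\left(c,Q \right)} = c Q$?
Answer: $- \frac{5621893913933}{484617626} \approx -11601.0$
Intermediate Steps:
$h{\left(c,Q \right)} = Q c$
$t = 14562$ ($t = 12675 + 1887 = 14562$)
$V = -776$ ($V = -7576 + 6800 = -776$)
$\left(\frac{t}{- \frac{11079}{h{\left(36,-34 \right)}} - \frac{6423}{-11466}} - \frac{14964}{V}\right) - 13135 = \left(\frac{14562}{- \frac{11079}{\left(-34\right) 36} - \frac{6423}{-11466}} - \frac{14964}{-776}\right) - 13135 = \left(\frac{14562}{- \frac{11079}{-1224} - - \frac{2141}{3822}} - - \frac{3741}{194}\right) - 13135 = \left(\frac{14562}{\left(-11079\right) \left(- \frac{1}{1224}\right) + \frac{2141}{3822}} + \frac{3741}{194}\right) - 13135 = \left(\frac{14562}{\frac{1231}{136} + \frac{2141}{3822}} + \frac{3741}{194}\right) - 13135 = \left(\frac{14562}{\frac{2498029}{259896}} + \frac{3741}{194}\right) - 13135 = \left(14562 \cdot \frac{259896}{2498029} + \frac{3741}{194}\right) - 13135 = \left(\frac{3784605552}{2498029} + \frac{3741}{194}\right) - 13135 = \frac{743558603577}{484617626} - 13135 = - \frac{5621893913933}{484617626}$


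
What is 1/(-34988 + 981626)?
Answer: 1/946638 ≈ 1.0564e-6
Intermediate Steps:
1/(-34988 + 981626) = 1/946638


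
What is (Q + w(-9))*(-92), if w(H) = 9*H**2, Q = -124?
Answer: -55660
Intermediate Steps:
(Q + w(-9))*(-92) = (-124 + 9*(-9)**2)*(-92) = (-124 + 9*81)*(-92) = (-124 + 729)*(-92) = 605*(-92) = -55660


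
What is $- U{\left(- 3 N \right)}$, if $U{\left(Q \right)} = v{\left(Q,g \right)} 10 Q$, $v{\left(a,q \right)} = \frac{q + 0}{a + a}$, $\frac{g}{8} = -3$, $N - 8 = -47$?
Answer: $120$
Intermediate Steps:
$N = -39$ ($N = 8 - 47 = -39$)
$g = -24$ ($g = 8 \left(-3\right) = -24$)
$v{\left(a,q \right)} = \frac{q}{2 a}$
$U{\left(Q \right)} = -120$ ($U{\left(Q \right)} = \frac{1}{2} \left(-24\right) \frac{1}{Q} 10 Q = - \frac{12}{Q} 10 Q = - \frac{120}{Q} Q = -120$)
$- U{\left(- 3 N \right)} = \left(-1\right) \left(-120\right) = 120$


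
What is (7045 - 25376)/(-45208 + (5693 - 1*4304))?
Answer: 18331/43819 ≈ 0.41833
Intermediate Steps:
(7045 - 25376)/(-45208 + (5693 - 1*4304)) = -18331/(-45208 + (5693 - 4304)) = -18331/(-45208 + 1389) = -18331/(-43819) = -18331*(-1/43819) = 18331/43819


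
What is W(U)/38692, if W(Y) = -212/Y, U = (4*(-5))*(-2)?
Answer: -53/386920 ≈ -0.00013698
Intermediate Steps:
U = 40 (U = -20*(-2) = 40)
W(U)/38692 = -212/40/38692 = -212*1/40*(1/38692) = -53/10*1/38692 = -53/386920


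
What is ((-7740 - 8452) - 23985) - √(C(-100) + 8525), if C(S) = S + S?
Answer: -40177 - 15*√37 ≈ -40268.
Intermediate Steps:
C(S) = 2*S
((-7740 - 8452) - 23985) - √(C(-100) + 8525) = ((-7740 - 8452) - 23985) - √(2*(-100) + 8525) = (-16192 - 23985) - √(-200 + 8525) = -40177 - √8325 = -40177 - 15*√37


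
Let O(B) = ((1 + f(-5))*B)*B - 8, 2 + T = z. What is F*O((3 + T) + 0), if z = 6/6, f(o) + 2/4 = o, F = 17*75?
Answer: -33150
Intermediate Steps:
F = 1275
f(o) = -½ + o
z = 1 (z = 6*(⅙) = 1)
T = -1 (T = -2 + 1 = -1)
O(B) = -8 - 9*B²/2 (O(B) = ((1 + (-½ - 5))*B)*B - 8 = ((1 - 11/2)*B)*B - 8 = (-9*B/2)*B - 8 = -9*B²/2 - 8 = -8 - 9*B²/2)
F*O((3 + T) + 0) = 1275*(-8 - 9*((3 - 1) + 0)²/2) = 1275*(-8 - 9*(2 + 0)²/2) = 1275*(-8 - 9/2*2²) = 1275*(-8 - 9/2*4) = 1275*(-8 - 18) = 1275*(-26) = -33150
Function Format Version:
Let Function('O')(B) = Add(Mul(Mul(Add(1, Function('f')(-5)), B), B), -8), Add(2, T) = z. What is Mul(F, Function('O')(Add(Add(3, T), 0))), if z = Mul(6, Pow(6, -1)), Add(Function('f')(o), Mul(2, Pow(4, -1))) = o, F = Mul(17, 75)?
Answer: -33150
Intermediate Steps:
F = 1275
Function('f')(o) = Add(Rational(-1, 2), o)
z = 1 (z = Mul(6, Rational(1, 6)) = 1)
T = -1 (T = Add(-2, 1) = -1)
Function('O')(B) = Add(-8, Mul(Rational(-9, 2), Pow(B, 2))) (Function('O')(B) = Add(Mul(Mul(Add(1, Add(Rational(-1, 2), -5)), B), B), -8) = Add(Mul(Mul(Add(1, Rational(-11, 2)), B), B), -8) = Add(Mul(Mul(Rational(-9, 2), B), B), -8) = Add(Mul(Rational(-9, 2), Pow(B, 2)), -8) = Add(-8, Mul(Rational(-9, 2), Pow(B, 2))))
Mul(F, Function('O')(Add(Add(3, T), 0))) = Mul(1275, Add(-8, Mul(Rational(-9, 2), Pow(Add(Add(3, -1), 0), 2)))) = Mul(1275, Add(-8, Mul(Rational(-9, 2), Pow(Add(2, 0), 2)))) = Mul(1275, Add(-8, Mul(Rational(-9, 2), Pow(2, 2)))) = Mul(1275, Add(-8, Mul(Rational(-9, 2), 4))) = Mul(1275, Add(-8, -18)) = Mul(1275, -26) = -33150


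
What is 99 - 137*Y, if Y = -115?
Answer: 15854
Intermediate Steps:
99 - 137*Y = 99 - 137*(-115) = 99 + 15755 = 15854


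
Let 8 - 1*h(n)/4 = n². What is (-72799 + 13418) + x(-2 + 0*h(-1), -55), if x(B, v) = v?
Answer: -59436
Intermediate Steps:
h(n) = 32 - 4*n²
(-72799 + 13418) + x(-2 + 0*h(-1), -55) = (-72799 + 13418) - 55 = -59381 - 55 = -59436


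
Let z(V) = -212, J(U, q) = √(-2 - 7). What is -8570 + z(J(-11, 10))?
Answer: -8782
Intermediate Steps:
J(U, q) = 3*I (J(U, q) = √(-9) = 3*I)
-8570 + z(J(-11, 10)) = -8570 - 212 = -8782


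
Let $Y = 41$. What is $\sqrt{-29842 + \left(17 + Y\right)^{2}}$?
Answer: $3 i \sqrt{2942} \approx 162.72 i$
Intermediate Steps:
$\sqrt{-29842 + \left(17 + Y\right)^{2}} = \sqrt{-29842 + \left(17 + 41\right)^{2}} = \sqrt{-29842 + 58^{2}} = \sqrt{-29842 + 3364} = \sqrt{-26478} = 3 i \sqrt{2942}$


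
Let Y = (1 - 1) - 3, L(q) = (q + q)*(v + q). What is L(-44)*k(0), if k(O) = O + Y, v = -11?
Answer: -14520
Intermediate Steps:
L(q) = 2*q*(-11 + q) (L(q) = (q + q)*(-11 + q) = (2*q)*(-11 + q) = 2*q*(-11 + q))
Y = -3 (Y = 0 - 3 = -3)
k(O) = -3 + O (k(O) = O - 3 = -3 + O)
L(-44)*k(0) = (2*(-44)*(-11 - 44))*(-3 + 0) = (2*(-44)*(-55))*(-3) = 4840*(-3) = -14520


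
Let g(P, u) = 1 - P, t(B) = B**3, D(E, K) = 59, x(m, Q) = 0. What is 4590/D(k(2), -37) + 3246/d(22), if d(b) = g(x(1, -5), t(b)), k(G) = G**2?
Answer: 196104/59 ≈ 3323.8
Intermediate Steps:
d(b) = 1 (d(b) = 1 - 1*0 = 1 + 0 = 1)
4590/D(k(2), -37) + 3246/d(22) = 4590/59 + 3246/1 = 4590*(1/59) + 3246*1 = 4590/59 + 3246 = 196104/59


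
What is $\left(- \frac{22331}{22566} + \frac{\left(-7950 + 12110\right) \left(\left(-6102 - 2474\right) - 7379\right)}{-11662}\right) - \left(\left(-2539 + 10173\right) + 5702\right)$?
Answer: $- \frac{1006028075917}{131582346} \approx -7645.6$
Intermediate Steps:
$\left(- \frac{22331}{22566} + \frac{\left(-7950 + 12110\right) \left(\left(-6102 - 2474\right) - 7379\right)}{-11662}\right) - \left(\left(-2539 + 10173\right) + 5702\right) = \left(\left(-22331\right) \frac{1}{22566} + 4160 \left(\left(-6102 - 2474\right) - 7379\right) \left(- \frac{1}{11662}\right)\right) - \left(7634 + 5702\right) = \left(- \frac{22331}{22566} + 4160 \left(-8576 - 7379\right) \left(- \frac{1}{11662}\right)\right) - 13336 = \left(- \frac{22331}{22566} + 4160 \left(-15955\right) \left(- \frac{1}{11662}\right)\right) - 13336 = \left(- \frac{22331}{22566} - - \frac{33186400}{5831}\right) - 13336 = \left(- \frac{22331}{22566} + \frac{33186400}{5831}\right) - 13336 = \frac{748754090339}{131582346} - 13336 = - \frac{1006028075917}{131582346}$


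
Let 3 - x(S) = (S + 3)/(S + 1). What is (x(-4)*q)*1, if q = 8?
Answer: 64/3 ≈ 21.333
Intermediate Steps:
x(S) = 3 - (3 + S)/(1 + S) (x(S) = 3 - (S + 3)/(S + 1) = 3 - (3 + S)/(1 + S))
(x(-4)*q)*1 = ((2*(-4)/(1 - 4))*8)*1 = ((2*(-4)/(-3))*8)*1 = ((2*(-4)*(-⅓))*8)*1 = ((8/3)*8)*1 = (64/3)*1 = 64/3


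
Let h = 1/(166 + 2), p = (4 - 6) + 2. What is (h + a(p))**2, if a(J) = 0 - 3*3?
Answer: 2283121/28224 ≈ 80.893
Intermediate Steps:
p = 0 (p = -2 + 2 = 0)
h = 1/168 ≈ 0.0059524
a(J) = -9 (a(J) = 0 - 9 = -9)
(h + a(p))**2 = (1/168 - 9)**2 = (-1511/168)**2 = 2283121/28224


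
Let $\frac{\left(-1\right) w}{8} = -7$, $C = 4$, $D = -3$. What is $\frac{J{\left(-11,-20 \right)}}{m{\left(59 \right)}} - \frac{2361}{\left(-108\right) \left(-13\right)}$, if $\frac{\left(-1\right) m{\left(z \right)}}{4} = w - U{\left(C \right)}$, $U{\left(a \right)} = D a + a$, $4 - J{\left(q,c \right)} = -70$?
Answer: $- \frac{29513}{14976} \approx -1.9707$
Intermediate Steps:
$w = 56$ ($w = \left(-8\right) \left(-7\right) = 56$)
$J{\left(q,c \right)} = 74$ ($J{\left(q,c \right)} = 4 - -70 = 4 + 70 = 74$)
$U{\left(a \right)} = - 2 a$ ($U{\left(a \right)} = - 3 a + a = - 2 a$)
$m{\left(z \right)} = -256$ ($m{\left(z \right)} = - 4 \left(56 - \left(-2\right) 4\right) = - 4 \left(56 - -8\right) = - 4 \left(56 + 8\right) = \left(-4\right) 64 = -256$)
$\frac{J{\left(-11,-20 \right)}}{m{\left(59 \right)}} - \frac{2361}{\left(-108\right) \left(-13\right)} = \frac{74}{-256} - \frac{2361}{\left(-108\right) \left(-13\right)} = 74 \left(- \frac{1}{256}\right) - \frac{2361}{1404} = - \frac{37}{128} - \frac{787}{468} = - \frac{29513}{14976}$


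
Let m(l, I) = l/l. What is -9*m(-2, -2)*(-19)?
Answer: 171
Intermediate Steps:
m(l, I) = 1
-9*m(-2, -2)*(-19) = -9*1*(-19) = -9*(-19) = 171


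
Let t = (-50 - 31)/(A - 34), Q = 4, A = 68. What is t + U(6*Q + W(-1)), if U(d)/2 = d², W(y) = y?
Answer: 35891/34 ≈ 1055.6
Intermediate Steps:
U(d) = 2*d²
t = -81/34 (t = (-50 - 31)/(68 - 34) = -81/34 ≈ -2.3824)
t + U(6*Q + W(-1)) = -81/34 + 2*(6*4 - 1)² = -81/34 + 2*(24 - 1)² = -81/34 + 2*23² = -81/34 + 2*529 = -81/34 + 1058 = 35891/34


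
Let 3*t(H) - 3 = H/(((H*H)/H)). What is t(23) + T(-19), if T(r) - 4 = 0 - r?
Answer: 73/3 ≈ 24.333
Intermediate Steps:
T(r) = 4 - r (T(r) = 4 + (0 - r) = 4 - r)
t(H) = 4/3 (t(H) = 1 + (H/(((H*H)/H)))/3 = 1 + (H/((H**2/H)))/3 = 1 + (H/H)/3 = 1 + (1/3)*1 = 1 + 1/3 = 4/3)
t(23) + T(-19) = 4/3 + (4 - 1*(-19)) = 4/3 + (4 + 19) = 4/3 + 23 = 73/3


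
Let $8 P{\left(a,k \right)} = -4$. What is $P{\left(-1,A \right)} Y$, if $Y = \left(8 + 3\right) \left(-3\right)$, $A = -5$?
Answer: $\frac{33}{2} \approx 16.5$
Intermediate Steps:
$P{\left(a,k \right)} = - \frac{1}{2}$ ($P{\left(a,k \right)} = \frac{1}{8} \left(-4\right) = - \frac{1}{2}$)
$Y = -33$ ($Y = 11 \left(-3\right) = -33$)
$P{\left(-1,A \right)} Y = \left(- \frac{1}{2}\right) \left(-33\right) = \frac{33}{2}$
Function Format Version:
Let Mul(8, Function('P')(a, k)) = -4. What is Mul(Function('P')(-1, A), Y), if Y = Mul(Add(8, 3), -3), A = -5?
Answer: Rational(33, 2) ≈ 16.500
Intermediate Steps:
Function('P')(a, k) = Rational(-1, 2) (Function('P')(a, k) = Mul(Rational(1, 8), -4) = Rational(-1, 2))
Y = -33 (Y = Mul(11, -3) = -33)
Mul(Function('P')(-1, A), Y) = Mul(Rational(-1, 2), -33) = Rational(33, 2)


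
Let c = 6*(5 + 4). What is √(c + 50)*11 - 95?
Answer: -95 + 22*√26 ≈ 17.178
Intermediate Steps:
c = 54 (c = 6*9 = 54)
√(c + 50)*11 - 95 = √(54 + 50)*11 - 95 = √104*11 - 95 = (2*√26)*11 - 95 = 22*√26 - 95 = -95 + 22*√26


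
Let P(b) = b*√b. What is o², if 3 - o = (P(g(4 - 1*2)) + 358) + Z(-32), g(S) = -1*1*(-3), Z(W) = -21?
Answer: 111583 + 2004*√3 ≈ 1.1505e+5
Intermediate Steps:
g(S) = 3 (g(S) = -1*(-3) = 3)
P(b) = b^(3/2)
o = -334 - 3*√3 (o = 3 - ((3^(3/2) + 358) - 21) = 3 - ((3*√3 + 358) - 21) = 3 - ((358 + 3*√3) - 21) = 3 - (337 + 3*√3) = 3 + (-337 - 3*√3) = -334 - 3*√3 ≈ -339.20)
o² = (-334 - 3*√3)²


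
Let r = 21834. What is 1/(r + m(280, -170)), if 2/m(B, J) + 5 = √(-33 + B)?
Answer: 2423579/52916533054 - √247/52916533054 ≈ 4.5800e-5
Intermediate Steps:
m(B, J) = 2/(-5 + √(-33 + B))
1/(r + m(280, -170)) = 1/(21834 + 2/(-5 + √(-33 + 280))) = 1/(21834 + 2/(-5 + √247))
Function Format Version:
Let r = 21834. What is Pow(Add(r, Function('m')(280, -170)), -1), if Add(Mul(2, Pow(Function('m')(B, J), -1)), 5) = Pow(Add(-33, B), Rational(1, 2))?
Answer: Add(Rational(2423579, 52916533054), Mul(Rational(-1, 52916533054), Pow(247, Rational(1, 2)))) ≈ 4.5800e-5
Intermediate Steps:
Function('m')(B, J) = Mul(2, Pow(Add(-5, Pow(Add(-33, B), Rational(1, 2))), -1))
Pow(Add(r, Function('m')(280, -170)), -1) = Pow(Add(21834, Mul(2, Pow(Add(-5, Pow(Add(-33, 280), Rational(1, 2))), -1))), -1) = Pow(Add(21834, Mul(2, Pow(Add(-5, Pow(247, Rational(1, 2))), -1))), -1)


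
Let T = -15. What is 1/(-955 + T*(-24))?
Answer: -1/595 ≈ -0.0016807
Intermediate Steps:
1/(-955 + T*(-24)) = 1/(-955 - 15*(-24)) = 1/(-955 + 360) = 1/(-595) = -1/595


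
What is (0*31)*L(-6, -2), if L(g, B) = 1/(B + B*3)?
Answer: 0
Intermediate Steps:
L(g, B) = 1/(4*B) (L(g, B) = 1/(B + 3*B) = 1/(4*B))
(0*31)*L(-6, -2) = (0*31)*((1/4)/(-2)) = 0*((1/4)*(-1/2)) = 0*(-1/8) = 0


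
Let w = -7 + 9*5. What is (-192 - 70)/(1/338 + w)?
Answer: -88556/12845 ≈ -6.8942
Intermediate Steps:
w = 38 (w = -7 + 45 = 38)
(-192 - 70)/(1/338 + w) = (-192 - 70)/(1/338 + 38) = -262/(1/338 + 38) = -262/12845/338 = -262*338/12845 = -88556/12845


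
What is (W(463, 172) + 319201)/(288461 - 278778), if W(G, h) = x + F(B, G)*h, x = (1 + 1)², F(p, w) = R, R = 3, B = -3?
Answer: 319721/9683 ≈ 33.019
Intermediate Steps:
F(p, w) = 3
x = 4 (x = 2² = 4)
W(G, h) = 4 + 3*h
(W(463, 172) + 319201)/(288461 - 278778) = ((4 + 3*172) + 319201)/(288461 - 278778) = ((4 + 516) + 319201)/9683 = (520 + 319201)*(1/9683) = 319721*(1/9683) = 319721/9683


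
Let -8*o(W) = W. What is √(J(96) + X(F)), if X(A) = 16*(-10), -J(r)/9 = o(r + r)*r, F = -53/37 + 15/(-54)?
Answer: 4*√1286 ≈ 143.44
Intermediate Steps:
o(W) = -W/8
F = -1139/666 (F = -53*1/37 + 15*(-1/54) = -53/37 - 5/18 = -1139/666 ≈ -1.7102)
J(r) = 9*r²/4 (J(r) = -9*(-(r + r)/8)*r = -9*(-r/4)*r = -(-9)*r²/4 = 9*r²/4)
X(A) = -160
√(J(96) + X(F)) = √((9/4)*96² - 160) = √((9/4)*9216 - 160) = √(20736 - 160) = √20576 = 4*√1286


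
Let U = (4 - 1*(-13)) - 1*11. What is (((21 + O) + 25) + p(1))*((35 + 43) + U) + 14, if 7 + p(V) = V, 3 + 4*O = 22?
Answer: 3773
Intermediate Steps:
O = 19/4 (O = -¾ + (¼)*22 = -¾ + 11/2 = 19/4 ≈ 4.7500)
p(V) = -7 + V
U = 6 (U = (4 + 13) - 11 = 17 - 11 = 6)
(((21 + O) + 25) + p(1))*((35 + 43) + U) + 14 = (((21 + 19/4) + 25) + (-7 + 1))*((35 + 43) + 6) + 14 = ((103/4 + 25) - 6)*(78 + 6) + 14 = (203/4 - 6)*84 + 14 = (179/4)*84 + 14 = 3759 + 14 = 3773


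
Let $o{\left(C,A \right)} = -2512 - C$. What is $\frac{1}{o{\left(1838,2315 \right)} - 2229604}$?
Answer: $- \frac{1}{2233954} \approx -4.4764 \cdot 10^{-7}$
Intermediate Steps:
$\frac{1}{o{\left(1838,2315 \right)} - 2229604} = \frac{1}{\left(-2512 - 1838\right) - 2229604} = \frac{1}{-4350 - 2229604} = \frac{1}{-2233954} = - \frac{1}{2233954}$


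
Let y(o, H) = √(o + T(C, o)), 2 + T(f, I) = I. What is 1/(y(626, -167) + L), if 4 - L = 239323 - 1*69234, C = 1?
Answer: -34017/5785781195 - √2/1157156239 ≈ -5.8806e-6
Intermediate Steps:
T(f, I) = -2 + I
y(o, H) = √(-2 + 2*o) (y(o, H) = √(o + (-2 + o)) = √(-2 + 2*o))
L = -170085 (L = 4 - (239323 - 1*69234) = 4 - (239323 - 69234) = 4 - 1*170089 = 4 - 170089 = -170085)
1/(y(626, -167) + L) = 1/(√(-2 + 2*626) - 170085) = 1/(√(-2 + 1252) - 170085) = 1/(√1250 - 170085) = 1/(25*√2 - 170085) = 1/(-170085 + 25*√2)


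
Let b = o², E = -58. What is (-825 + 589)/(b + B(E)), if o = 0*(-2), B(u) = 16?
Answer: -59/4 ≈ -14.750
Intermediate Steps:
o = 0
b = 0 (b = 0² = 0)
(-825 + 589)/(b + B(E)) = (-825 + 589)/(0 + 16) = -236/16 = -236*1/16 = -59/4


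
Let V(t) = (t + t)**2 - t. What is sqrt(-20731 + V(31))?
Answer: I*sqrt(16918) ≈ 130.07*I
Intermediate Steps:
V(t) = -t + 4*t**2 (V(t) = (2*t)**2 - t = 4*t**2 - t = -t + 4*t**2)
sqrt(-20731 + V(31)) = sqrt(-20731 + 31*(-1 + 4*31)) = sqrt(-20731 + 31*(-1 + 124)) = sqrt(-20731 + 31*123) = sqrt(-20731 + 3813) = sqrt(-16918) = I*sqrt(16918)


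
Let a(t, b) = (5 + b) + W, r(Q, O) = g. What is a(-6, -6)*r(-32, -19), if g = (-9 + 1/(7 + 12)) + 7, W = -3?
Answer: 148/19 ≈ 7.7895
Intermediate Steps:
g = -37/19 (g = (-9 + 1/19) + 7 = -170/19 + 7 = -37/19 ≈ -1.9474)
r(Q, O) = -37/19
a(t, b) = 2 + b (a(t, b) = (5 + b) - 3 = 2 + b)
a(-6, -6)*r(-32, -19) = (2 - 6)*(-37/19) = -4*(-37/19) = 148/19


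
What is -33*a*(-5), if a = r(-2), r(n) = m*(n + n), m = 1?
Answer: -660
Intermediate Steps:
r(n) = 2*n (r(n) = 1*(n + n) = 1*(2*n) = 2*n)
a = -4 (a = 2*(-2) = -4)
-33*a*(-5) = -33*(-4)*(-5) = 132*(-5) = -660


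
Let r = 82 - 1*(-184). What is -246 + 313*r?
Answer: 83012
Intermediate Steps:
r = 266 (r = 82 + 184 = 266)
-246 + 313*r = -246 + 313*266 = -246 + 83258 = 83012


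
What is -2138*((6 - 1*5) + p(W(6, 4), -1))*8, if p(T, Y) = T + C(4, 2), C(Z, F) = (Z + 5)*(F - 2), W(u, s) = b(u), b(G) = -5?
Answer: 68416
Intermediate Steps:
W(u, s) = -5
C(Z, F) = (-2 + F)*(5 + Z) (C(Z, F) = (5 + Z)*(-2 + F) = (-2 + F)*(5 + Z))
p(T, Y) = T (p(T, Y) = T + (-10 - 2*4 + 5*2 + 2*4) = T + (-10 - 8 + 10 + 8) = T + 0 = T)
-2138*((6 - 1*5) + p(W(6, 4), -1))*8 = -2138*((6 - 1*5) - 5)*8 = -2138*((6 - 5) - 5)*8 = -2138*(1 - 5)*8 = -(-8552)*8 = -2138*(-32) = 68416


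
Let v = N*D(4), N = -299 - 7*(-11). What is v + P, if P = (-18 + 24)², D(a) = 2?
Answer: -408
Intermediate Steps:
N = -222 (N = -299 - 1*(-77) = -299 + 77 = -222)
P = 36 (P = 6² = 36)
v = -444 (v = -222*2 = -444)
v + P = -444 + 36 = -408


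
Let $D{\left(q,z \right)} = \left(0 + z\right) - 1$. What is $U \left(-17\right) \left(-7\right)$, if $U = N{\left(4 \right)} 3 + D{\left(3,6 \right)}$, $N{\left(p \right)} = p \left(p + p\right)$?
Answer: $12019$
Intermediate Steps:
$D{\left(q,z \right)} = -1 + z$ ($D{\left(q,z \right)} = z - 1 = -1 + z$)
$N{\left(p \right)} = 2 p^{2}$ ($N{\left(p \right)} = p 2 p = 2 p^{2}$)
$U = 101$ ($U = 2 \cdot 4^{2} \cdot 3 + \left(-1 + 6\right) = 2 \cdot 16 \cdot 3 + 5 = 32 \cdot 3 + 5 = 96 + 5 = 101$)
$U \left(-17\right) \left(-7\right) = 101 \left(-17\right) \left(-7\right) = \left(-1717\right) \left(-7\right) = 12019$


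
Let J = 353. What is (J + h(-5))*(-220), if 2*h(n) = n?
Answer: -77110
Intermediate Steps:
h(n) = n/2
(J + h(-5))*(-220) = (353 + (½)*(-5))*(-220) = (353 - 5/2)*(-220) = (701/2)*(-220) = -77110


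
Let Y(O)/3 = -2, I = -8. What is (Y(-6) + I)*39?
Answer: -546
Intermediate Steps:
Y(O) = -6 (Y(O) = 3*(-2) = -6)
(Y(-6) + I)*39 = (-6 - 8)*39 = -14*39 = -546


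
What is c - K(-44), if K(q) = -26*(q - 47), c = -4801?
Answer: -7167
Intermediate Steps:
K(q) = 1222 - 26*q (K(q) = -26*(-47 + q) = 1222 - 26*q)
c - K(-44) = -4801 - (1222 - 26*(-44)) = -4801 - (1222 + 1144) = -4801 - 1*2366 = -4801 - 2366 = -7167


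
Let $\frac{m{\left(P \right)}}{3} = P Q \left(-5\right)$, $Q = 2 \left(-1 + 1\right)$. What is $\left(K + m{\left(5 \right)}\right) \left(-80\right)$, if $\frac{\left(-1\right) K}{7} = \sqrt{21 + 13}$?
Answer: $560 \sqrt{34} \approx 3265.3$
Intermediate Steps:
$Q = 0$ ($Q = 2 \cdot 0 = 0$)
$m{\left(P \right)} = 0$ ($m{\left(P \right)} = 3 P 0 \left(-5\right) = 3 \cdot 0 \left(-5\right) = 3 \cdot 0 = 0$)
$K = - 7 \sqrt{34}$ ($K = - 7 \sqrt{21 + 13} = - 7 \sqrt{34} \approx -40.817$)
$\left(K + m{\left(5 \right)}\right) \left(-80\right) = \left(- 7 \sqrt{34} + 0\right) \left(-80\right) = - 7 \sqrt{34} \left(-80\right) = 560 \sqrt{34}$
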